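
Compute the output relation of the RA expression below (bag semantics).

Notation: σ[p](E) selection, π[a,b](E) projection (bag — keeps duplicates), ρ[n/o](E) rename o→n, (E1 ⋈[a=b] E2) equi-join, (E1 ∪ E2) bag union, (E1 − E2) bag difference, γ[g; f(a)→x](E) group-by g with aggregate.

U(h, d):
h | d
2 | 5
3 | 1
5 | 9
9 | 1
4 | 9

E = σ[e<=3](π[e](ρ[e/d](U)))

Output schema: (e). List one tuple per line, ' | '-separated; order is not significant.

Per-node cardinality:
  U → 5
  ρ[e/d](U) → 5
  π[e](ρ[e/d](U)) → 5
  σ[e<=3](π[e](ρ[e/d](U))) → 2

== RESULT ==
e
1
1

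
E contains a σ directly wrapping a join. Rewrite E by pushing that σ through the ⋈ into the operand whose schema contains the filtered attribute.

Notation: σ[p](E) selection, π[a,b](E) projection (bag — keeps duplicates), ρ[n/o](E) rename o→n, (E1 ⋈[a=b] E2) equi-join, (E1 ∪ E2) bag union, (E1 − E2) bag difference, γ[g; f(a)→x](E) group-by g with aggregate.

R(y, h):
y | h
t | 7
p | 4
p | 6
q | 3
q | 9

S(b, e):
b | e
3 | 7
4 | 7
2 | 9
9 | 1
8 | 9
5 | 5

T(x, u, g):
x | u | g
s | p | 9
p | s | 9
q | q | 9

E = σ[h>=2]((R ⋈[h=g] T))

σ filters on h, owned by the left side.
E' = (σ[h>=2](R) ⋈[h=g] T)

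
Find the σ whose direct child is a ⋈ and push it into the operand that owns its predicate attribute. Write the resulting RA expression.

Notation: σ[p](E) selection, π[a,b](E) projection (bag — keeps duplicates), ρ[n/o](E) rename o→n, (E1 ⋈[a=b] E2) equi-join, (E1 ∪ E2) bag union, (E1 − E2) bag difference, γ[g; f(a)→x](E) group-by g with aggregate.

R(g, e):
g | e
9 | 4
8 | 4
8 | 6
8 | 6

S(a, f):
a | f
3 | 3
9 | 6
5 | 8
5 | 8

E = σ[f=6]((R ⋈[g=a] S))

σ filters on f, owned by the right side.
E' = (R ⋈[g=a] σ[f=6](S))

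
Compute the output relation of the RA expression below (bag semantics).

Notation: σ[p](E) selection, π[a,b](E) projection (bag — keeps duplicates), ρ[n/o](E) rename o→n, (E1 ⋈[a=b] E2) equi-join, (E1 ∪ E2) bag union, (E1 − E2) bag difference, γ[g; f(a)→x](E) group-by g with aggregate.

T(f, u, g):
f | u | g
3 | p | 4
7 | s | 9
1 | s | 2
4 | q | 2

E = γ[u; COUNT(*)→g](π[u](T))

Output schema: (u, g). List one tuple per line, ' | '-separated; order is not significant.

Subexpression sizes:
  T → 4
  π[u](T) → 4
  γ[u; COUNT(*)→g](π[u](T)) → 3

== RESULT ==
u | g
p | 1
q | 1
s | 2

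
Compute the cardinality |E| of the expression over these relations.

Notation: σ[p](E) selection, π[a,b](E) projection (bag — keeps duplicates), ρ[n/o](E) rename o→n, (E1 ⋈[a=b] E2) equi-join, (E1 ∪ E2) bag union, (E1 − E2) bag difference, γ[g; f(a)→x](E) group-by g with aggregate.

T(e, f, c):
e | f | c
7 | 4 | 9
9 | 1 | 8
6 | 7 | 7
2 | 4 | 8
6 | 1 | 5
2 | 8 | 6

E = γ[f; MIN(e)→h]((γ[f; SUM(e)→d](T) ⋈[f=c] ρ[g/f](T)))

Stepwise |·|:
  T → 6
  γ[f; SUM(e)→d](T) → 4
  T → 6
  ρ[g/f](T) → 6
  (γ[f; SUM(e)→d](T) ⋈[f=c] ρ[g/f](T)) → 3
  γ[f; MIN(e)→h]((γ[f; SUM(e)→d](T) ⋈[f=c] ρ[g/f](T))) → 2

|E| = 2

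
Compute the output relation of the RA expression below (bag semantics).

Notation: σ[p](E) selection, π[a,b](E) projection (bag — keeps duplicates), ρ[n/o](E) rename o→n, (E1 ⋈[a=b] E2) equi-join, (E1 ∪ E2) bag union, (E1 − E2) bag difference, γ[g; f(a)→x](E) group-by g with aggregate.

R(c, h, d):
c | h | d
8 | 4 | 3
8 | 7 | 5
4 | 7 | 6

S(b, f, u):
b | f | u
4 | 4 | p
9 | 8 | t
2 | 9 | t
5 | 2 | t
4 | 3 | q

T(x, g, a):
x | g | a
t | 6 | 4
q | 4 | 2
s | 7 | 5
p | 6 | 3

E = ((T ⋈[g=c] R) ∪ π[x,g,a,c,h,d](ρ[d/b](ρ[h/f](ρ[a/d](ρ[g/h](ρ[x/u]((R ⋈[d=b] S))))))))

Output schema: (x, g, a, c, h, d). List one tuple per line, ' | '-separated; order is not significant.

Stepwise |·|:
  T → 4
  R → 3
  (T ⋈[g=c] R) → 1
  R → 3
  S → 5
  (R ⋈[d=b] S) → 1
  ρ[x/u]((R ⋈[d=b] S)) → 1
  ρ[g/h](ρ[x/u]((R ⋈[d=b] S))) → 1
  ρ[a/d](ρ[g/h](ρ[x/u]((R ⋈[d=b] S)))) → 1
  ρ[h/f](ρ[a/d](ρ[g/h](ρ[x/u]((R ⋈[d=b] S))))) → 1
  ρ[d/b](ρ[h/f](ρ[a/d](ρ[g/h](ρ[x/u]((R ⋈[d=b] S)))))) → 1
  π[x,g,a,c,h,d](ρ[d/b](ρ[h/f](ρ[a/d](ρ[g/h](ρ[x/u]((R ⋈[d=b] S))))))) → 1
  ((T ⋈[g=c] R) ∪ π[x,g,a,c,h,d](ρ[d/b](ρ[h/f](ρ[a/d](ρ[g/h](ρ[x/u]((R ⋈[d=b] S)))))))) → 2

== RESULT ==
x | g | a | c | h | d
q | 4 | 2 | 4 | 7 | 6
t | 7 | 5 | 8 | 2 | 5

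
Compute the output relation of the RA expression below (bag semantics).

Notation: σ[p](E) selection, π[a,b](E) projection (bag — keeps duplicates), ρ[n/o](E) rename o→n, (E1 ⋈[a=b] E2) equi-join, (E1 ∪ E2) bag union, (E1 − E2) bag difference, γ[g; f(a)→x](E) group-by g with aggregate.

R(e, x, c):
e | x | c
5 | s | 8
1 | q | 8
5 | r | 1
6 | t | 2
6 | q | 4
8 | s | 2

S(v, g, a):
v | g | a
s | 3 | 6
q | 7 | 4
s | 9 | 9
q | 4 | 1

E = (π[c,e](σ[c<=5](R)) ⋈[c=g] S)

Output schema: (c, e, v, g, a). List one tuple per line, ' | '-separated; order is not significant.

Per-node cardinality:
  R → 6
  σ[c<=5](R) → 4
  π[c,e](σ[c<=5](R)) → 4
  S → 4
  (π[c,e](σ[c<=5](R)) ⋈[c=g] S) → 1

== RESULT ==
c | e | v | g | a
4 | 6 | q | 4 | 1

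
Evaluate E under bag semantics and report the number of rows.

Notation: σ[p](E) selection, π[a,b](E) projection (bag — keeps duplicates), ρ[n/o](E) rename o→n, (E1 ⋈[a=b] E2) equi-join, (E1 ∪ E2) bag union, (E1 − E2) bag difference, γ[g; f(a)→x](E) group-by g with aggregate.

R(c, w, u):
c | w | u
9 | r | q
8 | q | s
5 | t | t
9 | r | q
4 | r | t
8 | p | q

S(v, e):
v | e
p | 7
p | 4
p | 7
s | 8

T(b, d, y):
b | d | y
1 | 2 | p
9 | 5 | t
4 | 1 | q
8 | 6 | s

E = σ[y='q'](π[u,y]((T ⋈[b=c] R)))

Row counts bottom-up:
  T → 4
  R → 6
  (T ⋈[b=c] R) → 5
  π[u,y]((T ⋈[b=c] R)) → 5
  σ[y='q'](π[u,y]((T ⋈[b=c] R))) → 1

|E| = 1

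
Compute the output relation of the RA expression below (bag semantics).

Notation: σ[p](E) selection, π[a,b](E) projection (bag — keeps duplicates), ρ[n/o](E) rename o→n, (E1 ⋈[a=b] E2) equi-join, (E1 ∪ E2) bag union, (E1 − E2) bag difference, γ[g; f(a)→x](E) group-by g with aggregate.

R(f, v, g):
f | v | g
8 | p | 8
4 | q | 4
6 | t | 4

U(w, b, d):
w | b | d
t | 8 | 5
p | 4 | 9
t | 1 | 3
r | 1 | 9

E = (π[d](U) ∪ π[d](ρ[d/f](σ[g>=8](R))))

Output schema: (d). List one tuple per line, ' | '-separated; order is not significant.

Per-node cardinality:
  U → 4
  π[d](U) → 4
  R → 3
  σ[g>=8](R) → 1
  ρ[d/f](σ[g>=8](R)) → 1
  π[d](ρ[d/f](σ[g>=8](R))) → 1
  (π[d](U) ∪ π[d](ρ[d/f](σ[g>=8](R)))) → 5

== RESULT ==
d
3
5
8
9
9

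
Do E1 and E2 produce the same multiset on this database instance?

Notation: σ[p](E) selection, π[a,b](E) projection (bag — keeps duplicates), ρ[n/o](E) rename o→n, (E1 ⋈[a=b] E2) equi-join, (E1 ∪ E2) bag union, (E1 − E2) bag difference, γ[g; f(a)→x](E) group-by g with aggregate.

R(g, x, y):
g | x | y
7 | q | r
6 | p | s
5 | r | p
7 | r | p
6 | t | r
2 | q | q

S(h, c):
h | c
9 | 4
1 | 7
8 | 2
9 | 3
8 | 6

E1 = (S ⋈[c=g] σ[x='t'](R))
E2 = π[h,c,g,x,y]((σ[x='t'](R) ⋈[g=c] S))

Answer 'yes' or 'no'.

E1 subexpression sizes:
  S → 5
  R → 6
  σ[x='t'](R) → 1
  (S ⋈[c=g] σ[x='t'](R)) → 1
E2 subexpression sizes:
  R → 6
  σ[x='t'](R) → 1
  S → 5
  (σ[x='t'](R) ⋈[g=c] S) → 1
  π[h,c,g,x,y]((σ[x='t'](R) ⋈[g=c] S)) → 1

E1 and E2 produce the same multiset:
h | c | g | x | y
8 | 6 | 6 | t | r

yes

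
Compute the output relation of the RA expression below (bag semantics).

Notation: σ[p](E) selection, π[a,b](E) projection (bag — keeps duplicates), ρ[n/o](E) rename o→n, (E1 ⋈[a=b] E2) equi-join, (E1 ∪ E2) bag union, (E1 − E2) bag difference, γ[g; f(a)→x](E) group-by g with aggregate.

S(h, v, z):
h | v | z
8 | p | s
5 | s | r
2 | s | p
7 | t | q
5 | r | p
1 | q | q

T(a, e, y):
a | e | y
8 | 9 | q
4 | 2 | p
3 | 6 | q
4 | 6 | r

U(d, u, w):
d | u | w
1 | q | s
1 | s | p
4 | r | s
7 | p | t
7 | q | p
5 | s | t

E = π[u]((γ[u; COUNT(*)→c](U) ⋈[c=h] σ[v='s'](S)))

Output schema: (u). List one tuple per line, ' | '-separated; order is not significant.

Per-node cardinality:
  U → 6
  γ[u; COUNT(*)→c](U) → 4
  S → 6
  σ[v='s'](S) → 2
  (γ[u; COUNT(*)→c](U) ⋈[c=h] σ[v='s'](S)) → 2
  π[u]((γ[u; COUNT(*)→c](U) ⋈[c=h] σ[v='s'](S))) → 2

== RESULT ==
u
q
s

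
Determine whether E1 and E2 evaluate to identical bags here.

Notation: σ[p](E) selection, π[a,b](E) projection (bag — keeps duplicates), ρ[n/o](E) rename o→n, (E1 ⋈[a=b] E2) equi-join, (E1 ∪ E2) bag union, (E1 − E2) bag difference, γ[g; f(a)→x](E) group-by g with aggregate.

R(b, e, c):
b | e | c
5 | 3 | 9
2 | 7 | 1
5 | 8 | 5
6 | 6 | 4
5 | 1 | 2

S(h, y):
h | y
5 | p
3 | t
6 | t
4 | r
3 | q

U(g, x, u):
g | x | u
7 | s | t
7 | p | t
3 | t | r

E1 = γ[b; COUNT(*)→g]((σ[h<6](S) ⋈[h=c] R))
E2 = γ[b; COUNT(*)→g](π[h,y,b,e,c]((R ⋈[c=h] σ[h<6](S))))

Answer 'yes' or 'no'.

E1 row counts bottom-up:
  S → 5
  σ[h<6](S) → 4
  R → 5
  (σ[h<6](S) ⋈[h=c] R) → 2
  γ[b; COUNT(*)→g]((σ[h<6](S) ⋈[h=c] R)) → 2
E2 row counts bottom-up:
  R → 5
  S → 5
  σ[h<6](S) → 4
  (R ⋈[c=h] σ[h<6](S)) → 2
  π[h,y,b,e,c]((R ⋈[c=h] σ[h<6](S))) → 2
  γ[b; COUNT(*)→g](π[h,y,b,e,c]((R ⋈[c=h] σ[h<6](S)))) → 2

E1 and E2 produce the same multiset:
b | g
5 | 1
6 | 1

yes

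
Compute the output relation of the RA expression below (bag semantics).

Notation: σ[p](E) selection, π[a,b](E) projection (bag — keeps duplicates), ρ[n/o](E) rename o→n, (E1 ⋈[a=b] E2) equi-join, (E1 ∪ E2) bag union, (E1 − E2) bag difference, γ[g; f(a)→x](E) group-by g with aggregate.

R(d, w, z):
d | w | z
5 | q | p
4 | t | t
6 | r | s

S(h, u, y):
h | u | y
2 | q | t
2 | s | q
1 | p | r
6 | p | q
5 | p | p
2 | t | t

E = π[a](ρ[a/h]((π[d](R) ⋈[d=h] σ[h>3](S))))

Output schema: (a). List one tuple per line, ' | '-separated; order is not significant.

Per-node cardinality:
  R → 3
  π[d](R) → 3
  S → 6
  σ[h>3](S) → 2
  (π[d](R) ⋈[d=h] σ[h>3](S)) → 2
  ρ[a/h]((π[d](R) ⋈[d=h] σ[h>3](S))) → 2
  π[a](ρ[a/h]((π[d](R) ⋈[d=h] σ[h>3](S)))) → 2

== RESULT ==
a
5
6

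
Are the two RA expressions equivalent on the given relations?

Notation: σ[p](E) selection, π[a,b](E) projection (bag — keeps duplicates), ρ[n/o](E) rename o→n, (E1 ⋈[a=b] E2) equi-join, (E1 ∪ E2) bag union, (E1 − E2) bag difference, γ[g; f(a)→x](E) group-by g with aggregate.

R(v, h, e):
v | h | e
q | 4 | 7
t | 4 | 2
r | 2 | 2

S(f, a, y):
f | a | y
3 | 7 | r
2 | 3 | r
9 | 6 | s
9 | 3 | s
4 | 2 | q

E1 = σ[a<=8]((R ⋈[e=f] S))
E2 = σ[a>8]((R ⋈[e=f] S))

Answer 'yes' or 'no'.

E1 subexpression sizes:
  R → 3
  S → 5
  (R ⋈[e=f] S) → 2
  σ[a<=8]((R ⋈[e=f] S)) → 2
E2 subexpression sizes:
  R → 3
  S → 5
  (R ⋈[e=f] S) → 2
  σ[a>8]((R ⋈[e=f] S)) → 0

E1 result:
v | h | e | f | a | y
r | 2 | 2 | 2 | 3 | r
t | 4 | 2 | 2 | 3 | r
E2 result:
v | h | e | f | a | y
(0 rows)
Witness: ('t', 4, 2, 2, 3, 'r') appears 1× in E1 but 0× in E2.

no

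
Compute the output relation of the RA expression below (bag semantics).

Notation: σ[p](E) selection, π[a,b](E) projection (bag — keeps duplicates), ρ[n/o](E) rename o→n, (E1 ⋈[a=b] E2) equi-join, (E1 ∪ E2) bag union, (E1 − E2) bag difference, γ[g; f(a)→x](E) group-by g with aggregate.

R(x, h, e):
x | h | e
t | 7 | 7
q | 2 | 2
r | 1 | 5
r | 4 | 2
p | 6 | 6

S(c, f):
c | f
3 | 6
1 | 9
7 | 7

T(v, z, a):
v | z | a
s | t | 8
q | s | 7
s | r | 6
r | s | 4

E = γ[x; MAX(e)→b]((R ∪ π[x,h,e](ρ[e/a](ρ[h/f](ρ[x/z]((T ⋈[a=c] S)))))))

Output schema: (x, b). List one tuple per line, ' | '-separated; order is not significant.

Row counts bottom-up:
  R → 5
  T → 4
  S → 3
  (T ⋈[a=c] S) → 1
  ρ[x/z]((T ⋈[a=c] S)) → 1
  ρ[h/f](ρ[x/z]((T ⋈[a=c] S))) → 1
  ρ[e/a](ρ[h/f](ρ[x/z]((T ⋈[a=c] S)))) → 1
  π[x,h,e](ρ[e/a](ρ[h/f](ρ[x/z]((T ⋈[a=c] S))))) → 1
  (R ∪ π[x,h,e](ρ[e/a](ρ[h/f](ρ[x/z]((T ⋈[a=c] S)))))) → 6
  γ[x; MAX(e)→b]((R ∪ π[x,h,e](ρ[e/a](ρ[h/f](ρ[x/z]((T ⋈[a=c] S))))))) → 5

== RESULT ==
x | b
p | 6
q | 2
r | 5
s | 7
t | 7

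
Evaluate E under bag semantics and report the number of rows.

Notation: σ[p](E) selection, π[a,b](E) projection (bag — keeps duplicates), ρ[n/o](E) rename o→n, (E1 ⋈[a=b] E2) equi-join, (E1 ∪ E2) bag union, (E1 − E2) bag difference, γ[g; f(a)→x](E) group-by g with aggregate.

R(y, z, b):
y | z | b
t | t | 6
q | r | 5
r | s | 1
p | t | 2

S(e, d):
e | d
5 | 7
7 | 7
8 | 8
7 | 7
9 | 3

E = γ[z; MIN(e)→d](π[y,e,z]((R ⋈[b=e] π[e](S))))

Row counts bottom-up:
  R → 4
  S → 5
  π[e](S) → 5
  (R ⋈[b=e] π[e](S)) → 1
  π[y,e,z]((R ⋈[b=e] π[e](S))) → 1
  γ[z; MIN(e)→d](π[y,e,z]((R ⋈[b=e] π[e](S)))) → 1

|E| = 1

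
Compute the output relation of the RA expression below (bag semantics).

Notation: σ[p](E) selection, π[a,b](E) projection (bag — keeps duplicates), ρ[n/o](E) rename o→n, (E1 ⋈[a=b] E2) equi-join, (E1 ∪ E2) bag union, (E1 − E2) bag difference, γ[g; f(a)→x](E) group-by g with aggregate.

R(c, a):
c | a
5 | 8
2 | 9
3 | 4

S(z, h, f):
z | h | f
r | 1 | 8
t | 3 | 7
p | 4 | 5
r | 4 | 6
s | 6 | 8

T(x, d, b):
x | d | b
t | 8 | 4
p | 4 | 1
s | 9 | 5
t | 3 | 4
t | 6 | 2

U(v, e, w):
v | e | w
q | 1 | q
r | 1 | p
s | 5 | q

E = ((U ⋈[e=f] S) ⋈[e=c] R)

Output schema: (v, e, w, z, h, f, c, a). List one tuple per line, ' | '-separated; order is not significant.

Stepwise |·|:
  U → 3
  S → 5
  (U ⋈[e=f] S) → 1
  R → 3
  ((U ⋈[e=f] S) ⋈[e=c] R) → 1

== RESULT ==
v | e | w | z | h | f | c | a
s | 5 | q | p | 4 | 5 | 5 | 8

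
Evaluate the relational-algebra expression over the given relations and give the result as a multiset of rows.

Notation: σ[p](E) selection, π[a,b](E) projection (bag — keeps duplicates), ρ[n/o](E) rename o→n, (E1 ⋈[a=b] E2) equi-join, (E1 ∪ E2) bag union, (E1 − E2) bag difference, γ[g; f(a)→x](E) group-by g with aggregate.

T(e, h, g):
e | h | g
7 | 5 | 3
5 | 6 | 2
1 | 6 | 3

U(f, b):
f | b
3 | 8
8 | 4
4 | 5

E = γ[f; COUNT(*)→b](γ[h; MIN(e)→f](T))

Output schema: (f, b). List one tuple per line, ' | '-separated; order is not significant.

Stepwise |·|:
  T → 3
  γ[h; MIN(e)→f](T) → 2
  γ[f; COUNT(*)→b](γ[h; MIN(e)→f](T)) → 2

== RESULT ==
f | b
1 | 1
7 | 1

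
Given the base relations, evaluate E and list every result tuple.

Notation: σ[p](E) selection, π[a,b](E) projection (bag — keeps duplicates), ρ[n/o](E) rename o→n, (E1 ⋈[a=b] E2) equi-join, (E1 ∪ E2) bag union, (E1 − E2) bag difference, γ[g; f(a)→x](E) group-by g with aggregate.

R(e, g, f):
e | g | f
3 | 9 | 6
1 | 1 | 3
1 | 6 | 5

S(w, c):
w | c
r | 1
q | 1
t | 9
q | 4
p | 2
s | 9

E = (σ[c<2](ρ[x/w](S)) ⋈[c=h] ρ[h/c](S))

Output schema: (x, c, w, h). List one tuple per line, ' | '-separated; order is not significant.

Row counts bottom-up:
  S → 6
  ρ[x/w](S) → 6
  σ[c<2](ρ[x/w](S)) → 2
  S → 6
  ρ[h/c](S) → 6
  (σ[c<2](ρ[x/w](S)) ⋈[c=h] ρ[h/c](S)) → 4

== RESULT ==
x | c | w | h
q | 1 | q | 1
q | 1 | r | 1
r | 1 | q | 1
r | 1 | r | 1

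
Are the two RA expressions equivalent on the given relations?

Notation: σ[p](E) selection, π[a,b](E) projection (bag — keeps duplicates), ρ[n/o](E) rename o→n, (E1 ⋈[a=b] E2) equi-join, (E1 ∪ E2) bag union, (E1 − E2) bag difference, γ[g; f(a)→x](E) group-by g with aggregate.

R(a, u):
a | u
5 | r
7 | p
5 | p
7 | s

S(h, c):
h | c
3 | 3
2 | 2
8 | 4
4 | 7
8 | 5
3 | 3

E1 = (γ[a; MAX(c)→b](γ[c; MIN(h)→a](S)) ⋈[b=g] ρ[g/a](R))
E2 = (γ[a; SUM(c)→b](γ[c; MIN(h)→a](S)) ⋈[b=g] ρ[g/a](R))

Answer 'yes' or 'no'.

E1 stepwise |·|:
  S → 6
  γ[c; MIN(h)→a](S) → 5
  γ[a; MAX(c)→b](γ[c; MIN(h)→a](S)) → 4
  R → 4
  ρ[g/a](R) → 4
  (γ[a; MAX(c)→b](γ[c; MIN(h)→a](S)) ⋈[b=g] ρ[g/a](R)) → 4
E2 stepwise |·|:
  S → 6
  γ[c; MIN(h)→a](S) → 5
  γ[a; SUM(c)→b](γ[c; MIN(h)→a](S)) → 4
  R → 4
  ρ[g/a](R) → 4
  (γ[a; SUM(c)→b](γ[c; MIN(h)→a](S)) ⋈[b=g] ρ[g/a](R)) → 2

E1 result:
a | b | g | u
4 | 7 | 7 | p
4 | 7 | 7 | s
8 | 5 | 5 | p
8 | 5 | 5 | r
E2 result:
a | b | g | u
4 | 7 | 7 | p
4 | 7 | 7 | s
Witness: (8, 5, 5, 'r') appears 1× in E1 but 0× in E2.

no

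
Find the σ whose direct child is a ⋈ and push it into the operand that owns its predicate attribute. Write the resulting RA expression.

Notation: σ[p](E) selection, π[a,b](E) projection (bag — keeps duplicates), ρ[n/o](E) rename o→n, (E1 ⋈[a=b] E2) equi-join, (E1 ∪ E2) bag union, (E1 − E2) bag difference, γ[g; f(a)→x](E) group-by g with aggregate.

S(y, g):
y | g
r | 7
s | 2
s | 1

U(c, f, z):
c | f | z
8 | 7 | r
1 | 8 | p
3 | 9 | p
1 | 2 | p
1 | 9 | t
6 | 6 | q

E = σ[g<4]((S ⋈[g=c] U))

σ filters on g, owned by the left side.
E' = (σ[g<4](S) ⋈[g=c] U)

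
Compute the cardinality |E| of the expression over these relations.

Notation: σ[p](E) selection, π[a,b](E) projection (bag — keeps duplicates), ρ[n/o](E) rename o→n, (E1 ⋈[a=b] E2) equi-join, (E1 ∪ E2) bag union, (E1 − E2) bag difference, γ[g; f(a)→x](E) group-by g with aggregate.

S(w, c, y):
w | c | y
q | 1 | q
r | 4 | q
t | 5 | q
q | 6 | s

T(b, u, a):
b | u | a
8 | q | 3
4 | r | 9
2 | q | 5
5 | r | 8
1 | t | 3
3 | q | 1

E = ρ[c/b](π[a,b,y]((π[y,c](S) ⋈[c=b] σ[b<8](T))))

Subexpression sizes:
  S → 4
  π[y,c](S) → 4
  T → 6
  σ[b<8](T) → 5
  (π[y,c](S) ⋈[c=b] σ[b<8](T)) → 3
  π[a,b,y]((π[y,c](S) ⋈[c=b] σ[b<8](T))) → 3
  ρ[c/b](π[a,b,y]((π[y,c](S) ⋈[c=b] σ[b<8](T)))) → 3

|E| = 3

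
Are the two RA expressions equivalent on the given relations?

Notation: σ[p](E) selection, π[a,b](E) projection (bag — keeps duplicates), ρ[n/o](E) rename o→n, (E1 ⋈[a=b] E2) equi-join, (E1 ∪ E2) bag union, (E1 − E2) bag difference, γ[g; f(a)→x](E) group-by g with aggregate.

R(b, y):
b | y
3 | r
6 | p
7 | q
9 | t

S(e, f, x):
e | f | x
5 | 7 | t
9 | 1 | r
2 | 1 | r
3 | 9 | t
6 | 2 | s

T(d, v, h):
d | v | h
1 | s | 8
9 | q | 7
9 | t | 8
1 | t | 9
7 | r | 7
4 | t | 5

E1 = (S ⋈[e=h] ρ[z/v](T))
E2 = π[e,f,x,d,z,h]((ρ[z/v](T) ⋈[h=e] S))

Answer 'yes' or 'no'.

E1 subexpression sizes:
  S → 5
  T → 6
  ρ[z/v](T) → 6
  (S ⋈[e=h] ρ[z/v](T)) → 2
E2 subexpression sizes:
  T → 6
  ρ[z/v](T) → 6
  S → 5
  (ρ[z/v](T) ⋈[h=e] S) → 2
  π[e,f,x,d,z,h]((ρ[z/v](T) ⋈[h=e] S)) → 2

E1 and E2 produce the same multiset:
e | f | x | d | z | h
5 | 7 | t | 4 | t | 5
9 | 1 | r | 1 | t | 9

yes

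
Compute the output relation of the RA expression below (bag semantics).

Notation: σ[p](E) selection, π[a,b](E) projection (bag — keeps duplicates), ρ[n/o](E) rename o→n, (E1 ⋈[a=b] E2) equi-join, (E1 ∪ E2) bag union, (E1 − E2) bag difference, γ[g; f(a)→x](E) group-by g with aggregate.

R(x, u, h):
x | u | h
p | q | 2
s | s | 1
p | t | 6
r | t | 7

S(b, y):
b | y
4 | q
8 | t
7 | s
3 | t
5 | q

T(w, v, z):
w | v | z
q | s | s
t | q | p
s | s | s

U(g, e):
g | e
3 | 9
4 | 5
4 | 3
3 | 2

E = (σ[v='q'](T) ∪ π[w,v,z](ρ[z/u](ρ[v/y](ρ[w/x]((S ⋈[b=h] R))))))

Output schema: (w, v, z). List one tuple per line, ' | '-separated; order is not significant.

Subexpression sizes:
  T → 3
  σ[v='q'](T) → 1
  S → 5
  R → 4
  (S ⋈[b=h] R) → 1
  ρ[w/x]((S ⋈[b=h] R)) → 1
  ρ[v/y](ρ[w/x]((S ⋈[b=h] R))) → 1
  ρ[z/u](ρ[v/y](ρ[w/x]((S ⋈[b=h] R)))) → 1
  π[w,v,z](ρ[z/u](ρ[v/y](ρ[w/x]((S ⋈[b=h] R))))) → 1
  (σ[v='q'](T) ∪ π[w,v,z](ρ[z/u](ρ[v/y](ρ[w/x]((S ⋈[b=h] R)))))) → 2

== RESULT ==
w | v | z
r | s | t
t | q | p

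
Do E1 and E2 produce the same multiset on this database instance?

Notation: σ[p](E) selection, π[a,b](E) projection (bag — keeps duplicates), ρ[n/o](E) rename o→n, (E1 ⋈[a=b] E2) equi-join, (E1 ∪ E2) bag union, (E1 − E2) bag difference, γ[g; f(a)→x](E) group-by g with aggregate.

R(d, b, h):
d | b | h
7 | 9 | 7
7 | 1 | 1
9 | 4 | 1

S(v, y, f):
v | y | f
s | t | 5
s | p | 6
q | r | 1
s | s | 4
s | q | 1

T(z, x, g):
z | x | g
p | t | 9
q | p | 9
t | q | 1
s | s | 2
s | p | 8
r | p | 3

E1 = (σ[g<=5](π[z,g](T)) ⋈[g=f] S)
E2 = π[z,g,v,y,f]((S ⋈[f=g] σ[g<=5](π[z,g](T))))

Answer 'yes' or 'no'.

E1 row counts bottom-up:
  T → 6
  π[z,g](T) → 6
  σ[g<=5](π[z,g](T)) → 3
  S → 5
  (σ[g<=5](π[z,g](T)) ⋈[g=f] S) → 2
E2 row counts bottom-up:
  S → 5
  T → 6
  π[z,g](T) → 6
  σ[g<=5](π[z,g](T)) → 3
  (S ⋈[f=g] σ[g<=5](π[z,g](T))) → 2
  π[z,g,v,y,f]((S ⋈[f=g] σ[g<=5](π[z,g](T)))) → 2

E1 and E2 produce the same multiset:
z | g | v | y | f
t | 1 | q | r | 1
t | 1 | s | q | 1

yes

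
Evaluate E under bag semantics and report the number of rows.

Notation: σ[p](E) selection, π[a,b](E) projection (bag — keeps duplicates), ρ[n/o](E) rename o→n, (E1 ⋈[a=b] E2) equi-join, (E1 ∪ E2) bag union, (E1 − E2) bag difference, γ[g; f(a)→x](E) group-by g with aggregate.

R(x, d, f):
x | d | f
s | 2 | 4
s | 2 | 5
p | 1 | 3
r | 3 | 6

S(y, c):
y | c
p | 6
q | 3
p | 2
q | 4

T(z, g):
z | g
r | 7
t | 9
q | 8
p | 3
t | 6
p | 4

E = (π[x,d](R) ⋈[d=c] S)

Per-node cardinality:
  R → 4
  π[x,d](R) → 4
  S → 4
  (π[x,d](R) ⋈[d=c] S) → 3

|E| = 3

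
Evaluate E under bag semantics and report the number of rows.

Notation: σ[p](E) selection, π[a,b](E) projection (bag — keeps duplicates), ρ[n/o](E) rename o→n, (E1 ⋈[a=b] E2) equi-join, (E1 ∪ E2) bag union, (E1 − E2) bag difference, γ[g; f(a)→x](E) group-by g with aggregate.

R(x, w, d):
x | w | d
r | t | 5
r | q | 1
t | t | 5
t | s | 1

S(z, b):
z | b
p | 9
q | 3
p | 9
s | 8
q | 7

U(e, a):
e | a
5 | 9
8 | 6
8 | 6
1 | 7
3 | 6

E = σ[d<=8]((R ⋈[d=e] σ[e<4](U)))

Stepwise |·|:
  R → 4
  U → 5
  σ[e<4](U) → 2
  (R ⋈[d=e] σ[e<4](U)) → 2
  σ[d<=8]((R ⋈[d=e] σ[e<4](U))) → 2

|E| = 2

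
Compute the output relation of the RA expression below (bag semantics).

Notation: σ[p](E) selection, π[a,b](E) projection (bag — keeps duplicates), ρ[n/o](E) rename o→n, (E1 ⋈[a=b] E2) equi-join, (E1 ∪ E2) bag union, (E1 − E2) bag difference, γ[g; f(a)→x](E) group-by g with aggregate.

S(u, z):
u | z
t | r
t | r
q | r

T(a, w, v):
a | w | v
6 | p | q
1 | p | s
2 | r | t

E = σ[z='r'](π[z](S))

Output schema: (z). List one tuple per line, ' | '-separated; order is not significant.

Per-node cardinality:
  S → 3
  π[z](S) → 3
  σ[z='r'](π[z](S)) → 3

== RESULT ==
z
r
r
r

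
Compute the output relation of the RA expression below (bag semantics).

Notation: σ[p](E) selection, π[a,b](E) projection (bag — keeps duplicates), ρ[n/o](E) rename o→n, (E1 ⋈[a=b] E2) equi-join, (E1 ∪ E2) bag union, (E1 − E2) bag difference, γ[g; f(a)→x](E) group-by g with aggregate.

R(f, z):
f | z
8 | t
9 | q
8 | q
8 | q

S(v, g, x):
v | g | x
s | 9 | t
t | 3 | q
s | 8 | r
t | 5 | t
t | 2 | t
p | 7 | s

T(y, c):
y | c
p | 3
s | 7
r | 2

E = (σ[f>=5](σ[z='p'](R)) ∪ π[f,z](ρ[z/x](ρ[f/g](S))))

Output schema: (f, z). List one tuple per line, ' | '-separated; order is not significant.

Row counts bottom-up:
  R → 4
  σ[z='p'](R) → 0
  σ[f>=5](σ[z='p'](R)) → 0
  S → 6
  ρ[f/g](S) → 6
  ρ[z/x](ρ[f/g](S)) → 6
  π[f,z](ρ[z/x](ρ[f/g](S))) → 6
  (σ[f>=5](σ[z='p'](R)) ∪ π[f,z](ρ[z/x](ρ[f/g](S)))) → 6

== RESULT ==
f | z
2 | t
3 | q
5 | t
7 | s
8 | r
9 | t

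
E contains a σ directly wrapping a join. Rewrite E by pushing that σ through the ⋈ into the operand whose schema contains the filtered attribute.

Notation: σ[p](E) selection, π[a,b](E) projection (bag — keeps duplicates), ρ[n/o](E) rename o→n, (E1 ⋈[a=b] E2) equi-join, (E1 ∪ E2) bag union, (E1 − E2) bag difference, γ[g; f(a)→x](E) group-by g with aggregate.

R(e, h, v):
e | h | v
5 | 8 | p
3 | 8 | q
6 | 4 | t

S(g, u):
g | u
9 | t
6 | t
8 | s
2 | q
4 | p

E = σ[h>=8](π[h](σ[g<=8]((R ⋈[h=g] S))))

σ filters on g, owned by the right side.
E' = σ[h>=8](π[h]((R ⋈[h=g] σ[g<=8](S))))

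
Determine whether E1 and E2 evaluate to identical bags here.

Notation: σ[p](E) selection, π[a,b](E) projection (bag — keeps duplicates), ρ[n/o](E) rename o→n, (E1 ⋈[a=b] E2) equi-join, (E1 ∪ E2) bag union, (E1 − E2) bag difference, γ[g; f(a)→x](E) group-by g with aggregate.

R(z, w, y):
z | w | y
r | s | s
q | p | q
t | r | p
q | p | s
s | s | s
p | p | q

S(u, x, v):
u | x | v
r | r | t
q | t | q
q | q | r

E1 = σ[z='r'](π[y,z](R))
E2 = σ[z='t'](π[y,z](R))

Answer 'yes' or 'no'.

E1 per-node cardinality:
  R → 6
  π[y,z](R) → 6
  σ[z='r'](π[y,z](R)) → 1
E2 per-node cardinality:
  R → 6
  π[y,z](R) → 6
  σ[z='t'](π[y,z](R)) → 1

E1 result:
y | z
s | r
E2 result:
y | z
p | t
Witness: ('s', 'r') appears 1× in E1 but 0× in E2.

no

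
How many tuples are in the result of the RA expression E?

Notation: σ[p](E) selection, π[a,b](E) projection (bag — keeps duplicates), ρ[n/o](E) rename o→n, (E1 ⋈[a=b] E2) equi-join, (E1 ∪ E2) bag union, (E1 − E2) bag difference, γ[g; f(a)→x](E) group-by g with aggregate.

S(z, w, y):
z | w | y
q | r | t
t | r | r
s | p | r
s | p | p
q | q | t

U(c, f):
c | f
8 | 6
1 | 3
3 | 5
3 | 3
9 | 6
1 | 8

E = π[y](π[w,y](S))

Per-node cardinality:
  S → 5
  π[w,y](S) → 5
  π[y](π[w,y](S)) → 5

|E| = 5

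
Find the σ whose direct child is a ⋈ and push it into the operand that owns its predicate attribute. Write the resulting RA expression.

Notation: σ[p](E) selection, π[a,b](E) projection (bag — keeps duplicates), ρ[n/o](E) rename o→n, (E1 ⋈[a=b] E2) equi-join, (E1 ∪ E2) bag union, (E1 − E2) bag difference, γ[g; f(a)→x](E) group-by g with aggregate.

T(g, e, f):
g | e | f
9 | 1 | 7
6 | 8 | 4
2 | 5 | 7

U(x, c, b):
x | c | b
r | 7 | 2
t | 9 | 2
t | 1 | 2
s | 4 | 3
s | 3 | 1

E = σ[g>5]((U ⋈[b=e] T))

σ filters on g, owned by the right side.
E' = (U ⋈[b=e] σ[g>5](T))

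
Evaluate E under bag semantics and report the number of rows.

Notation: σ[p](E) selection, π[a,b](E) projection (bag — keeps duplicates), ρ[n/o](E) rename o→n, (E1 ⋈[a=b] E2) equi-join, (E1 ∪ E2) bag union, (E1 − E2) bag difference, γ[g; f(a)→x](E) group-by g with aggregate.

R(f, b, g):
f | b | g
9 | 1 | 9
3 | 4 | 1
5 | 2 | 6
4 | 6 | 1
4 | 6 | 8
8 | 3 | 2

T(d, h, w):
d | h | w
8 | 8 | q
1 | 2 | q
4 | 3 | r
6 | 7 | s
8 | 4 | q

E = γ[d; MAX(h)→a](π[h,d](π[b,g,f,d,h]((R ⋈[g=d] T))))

Per-node cardinality:
  R → 6
  T → 5
  (R ⋈[g=d] T) → 5
  π[b,g,f,d,h]((R ⋈[g=d] T)) → 5
  π[h,d](π[b,g,f,d,h]((R ⋈[g=d] T))) → 5
  γ[d; MAX(h)→a](π[h,d](π[b,g,f,d,h]((R ⋈[g=d] T)))) → 3

|E| = 3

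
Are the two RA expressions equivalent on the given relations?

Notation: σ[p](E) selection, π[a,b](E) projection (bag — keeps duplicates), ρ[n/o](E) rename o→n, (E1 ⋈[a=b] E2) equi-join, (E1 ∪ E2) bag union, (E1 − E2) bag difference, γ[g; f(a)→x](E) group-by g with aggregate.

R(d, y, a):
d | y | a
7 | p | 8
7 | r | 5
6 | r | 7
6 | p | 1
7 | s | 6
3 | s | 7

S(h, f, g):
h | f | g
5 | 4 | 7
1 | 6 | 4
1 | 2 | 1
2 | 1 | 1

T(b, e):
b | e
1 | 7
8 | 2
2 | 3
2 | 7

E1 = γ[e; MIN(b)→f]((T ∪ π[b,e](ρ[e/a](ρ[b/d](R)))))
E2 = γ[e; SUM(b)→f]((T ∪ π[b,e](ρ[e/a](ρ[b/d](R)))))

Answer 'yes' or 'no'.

E1 row counts bottom-up:
  T → 4
  R → 6
  ρ[b/d](R) → 6
  ρ[e/a](ρ[b/d](R)) → 6
  π[b,e](ρ[e/a](ρ[b/d](R))) → 6
  (T ∪ π[b,e](ρ[e/a](ρ[b/d](R)))) → 10
  γ[e; MIN(b)→f]((T ∪ π[b,e](ρ[e/a](ρ[b/d](R))))) → 7
E2 row counts bottom-up:
  T → 4
  R → 6
  ρ[b/d](R) → 6
  ρ[e/a](ρ[b/d](R)) → 6
  π[b,e](ρ[e/a](ρ[b/d](R))) → 6
  (T ∪ π[b,e](ρ[e/a](ρ[b/d](R)))) → 10
  γ[e; SUM(b)→f]((T ∪ π[b,e](ρ[e/a](ρ[b/d](R))))) → 7

E1 result:
e | f
1 | 6
2 | 8
3 | 2
5 | 7
6 | 7
7 | 1
8 | 7
E2 result:
e | f
1 | 6
2 | 8
3 | 2
5 | 7
6 | 7
7 | 12
8 | 7
Witness: (7, 1) appears 1× in E1 but 0× in E2.

no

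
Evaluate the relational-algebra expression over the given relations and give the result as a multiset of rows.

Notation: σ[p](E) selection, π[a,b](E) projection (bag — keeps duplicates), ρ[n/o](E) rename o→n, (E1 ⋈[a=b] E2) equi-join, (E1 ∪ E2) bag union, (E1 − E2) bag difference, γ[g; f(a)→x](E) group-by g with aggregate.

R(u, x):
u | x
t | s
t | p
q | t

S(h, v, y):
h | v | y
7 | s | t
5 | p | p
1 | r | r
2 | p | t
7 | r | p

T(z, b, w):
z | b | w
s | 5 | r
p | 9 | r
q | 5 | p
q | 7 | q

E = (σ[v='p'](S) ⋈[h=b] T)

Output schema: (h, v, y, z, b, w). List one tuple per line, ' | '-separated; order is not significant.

Stepwise |·|:
  S → 5
  σ[v='p'](S) → 2
  T → 4
  (σ[v='p'](S) ⋈[h=b] T) → 2

== RESULT ==
h | v | y | z | b | w
5 | p | p | q | 5 | p
5 | p | p | s | 5 | r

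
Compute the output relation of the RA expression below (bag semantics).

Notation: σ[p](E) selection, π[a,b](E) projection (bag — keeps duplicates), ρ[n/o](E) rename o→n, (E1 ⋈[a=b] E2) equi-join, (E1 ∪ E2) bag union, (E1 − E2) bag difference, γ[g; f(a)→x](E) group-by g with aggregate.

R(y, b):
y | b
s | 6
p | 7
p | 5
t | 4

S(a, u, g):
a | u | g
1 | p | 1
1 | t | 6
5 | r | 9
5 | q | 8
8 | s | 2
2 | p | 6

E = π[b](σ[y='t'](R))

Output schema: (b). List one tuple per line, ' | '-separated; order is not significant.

Row counts bottom-up:
  R → 4
  σ[y='t'](R) → 1
  π[b](σ[y='t'](R)) → 1

== RESULT ==
b
4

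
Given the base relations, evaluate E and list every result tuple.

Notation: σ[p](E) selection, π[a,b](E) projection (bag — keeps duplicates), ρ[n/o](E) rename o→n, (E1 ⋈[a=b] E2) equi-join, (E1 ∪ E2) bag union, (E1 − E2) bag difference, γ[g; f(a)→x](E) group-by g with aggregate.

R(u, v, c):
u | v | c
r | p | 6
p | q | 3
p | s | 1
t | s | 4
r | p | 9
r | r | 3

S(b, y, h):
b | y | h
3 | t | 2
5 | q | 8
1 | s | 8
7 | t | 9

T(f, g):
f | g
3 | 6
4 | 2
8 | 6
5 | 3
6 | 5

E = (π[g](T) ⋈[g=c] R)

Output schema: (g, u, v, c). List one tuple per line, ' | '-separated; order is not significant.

Stepwise |·|:
  T → 5
  π[g](T) → 5
  R → 6
  (π[g](T) ⋈[g=c] R) → 4

== RESULT ==
g | u | v | c
3 | p | q | 3
3 | r | r | 3
6 | r | p | 6
6 | r | p | 6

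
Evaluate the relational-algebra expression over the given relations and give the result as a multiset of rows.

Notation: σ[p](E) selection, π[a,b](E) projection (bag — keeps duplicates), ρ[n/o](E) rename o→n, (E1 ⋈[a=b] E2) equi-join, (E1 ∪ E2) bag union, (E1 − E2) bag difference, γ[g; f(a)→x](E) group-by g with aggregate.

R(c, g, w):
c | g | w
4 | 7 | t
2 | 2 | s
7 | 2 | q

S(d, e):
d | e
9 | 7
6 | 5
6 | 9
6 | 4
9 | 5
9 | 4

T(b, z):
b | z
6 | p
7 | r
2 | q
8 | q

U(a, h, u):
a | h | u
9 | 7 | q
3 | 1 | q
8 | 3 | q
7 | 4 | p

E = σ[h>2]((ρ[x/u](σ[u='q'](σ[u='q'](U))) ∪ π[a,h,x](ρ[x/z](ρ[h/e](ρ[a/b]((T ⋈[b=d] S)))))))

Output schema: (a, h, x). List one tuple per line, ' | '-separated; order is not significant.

Subexpression sizes:
  U → 4
  σ[u='q'](U) → 3
  σ[u='q'](σ[u='q'](U)) → 3
  ρ[x/u](σ[u='q'](σ[u='q'](U))) → 3
  T → 4
  S → 6
  (T ⋈[b=d] S) → 3
  ρ[a/b]((T ⋈[b=d] S)) → 3
  ρ[h/e](ρ[a/b]((T ⋈[b=d] S))) → 3
  ρ[x/z](ρ[h/e](ρ[a/b]((T ⋈[b=d] S)))) → 3
  π[a,h,x](ρ[x/z](ρ[h/e](ρ[a/b]((T ⋈[b=d] S))))) → 3
  (ρ[x/u](σ[u='q'](σ[u='q'](U))) ∪ π[a,h,x](ρ[x/z](ρ[h/e](ρ[a/b]((T ⋈[b=d] S)))))) → 6
  σ[h>2]((ρ[x/u](σ[u='q'](σ[u='q'](U))) ∪ π[a,h,x](ρ[x/z](ρ[h/e](ρ[a/b]((T ⋈[b=d] S))))))) → 5

== RESULT ==
a | h | x
6 | 4 | p
6 | 5 | p
6 | 9 | p
8 | 3 | q
9 | 7 | q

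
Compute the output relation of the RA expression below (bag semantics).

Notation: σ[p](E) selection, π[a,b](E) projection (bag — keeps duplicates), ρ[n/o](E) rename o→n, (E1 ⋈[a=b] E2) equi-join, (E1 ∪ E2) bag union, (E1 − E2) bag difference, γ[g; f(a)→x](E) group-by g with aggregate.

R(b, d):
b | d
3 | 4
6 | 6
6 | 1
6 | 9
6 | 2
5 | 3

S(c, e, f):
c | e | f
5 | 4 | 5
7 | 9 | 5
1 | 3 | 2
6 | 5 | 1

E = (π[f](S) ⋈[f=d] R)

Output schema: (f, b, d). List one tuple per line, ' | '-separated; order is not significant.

Row counts bottom-up:
  S → 4
  π[f](S) → 4
  R → 6
  (π[f](S) ⋈[f=d] R) → 2

== RESULT ==
f | b | d
1 | 6 | 1
2 | 6 | 2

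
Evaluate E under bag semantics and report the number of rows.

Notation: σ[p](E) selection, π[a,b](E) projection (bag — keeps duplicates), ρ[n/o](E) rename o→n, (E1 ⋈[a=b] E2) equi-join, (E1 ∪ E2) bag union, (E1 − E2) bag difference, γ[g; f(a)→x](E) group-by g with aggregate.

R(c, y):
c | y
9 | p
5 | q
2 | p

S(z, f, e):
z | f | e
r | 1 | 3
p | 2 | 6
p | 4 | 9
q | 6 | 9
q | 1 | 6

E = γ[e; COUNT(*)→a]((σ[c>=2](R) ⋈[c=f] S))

Per-node cardinality:
  R → 3
  σ[c>=2](R) → 3
  S → 5
  (σ[c>=2](R) ⋈[c=f] S) → 1
  γ[e; COUNT(*)→a]((σ[c>=2](R) ⋈[c=f] S)) → 1

|E| = 1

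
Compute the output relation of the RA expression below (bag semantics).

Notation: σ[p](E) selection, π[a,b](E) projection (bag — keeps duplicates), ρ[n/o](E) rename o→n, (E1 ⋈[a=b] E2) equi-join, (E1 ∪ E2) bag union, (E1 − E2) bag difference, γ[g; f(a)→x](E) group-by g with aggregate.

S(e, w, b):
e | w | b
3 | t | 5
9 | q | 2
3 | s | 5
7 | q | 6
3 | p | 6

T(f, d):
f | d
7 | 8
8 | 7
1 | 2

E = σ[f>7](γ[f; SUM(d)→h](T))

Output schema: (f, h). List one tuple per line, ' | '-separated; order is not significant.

Stepwise |·|:
  T → 3
  γ[f; SUM(d)→h](T) → 3
  σ[f>7](γ[f; SUM(d)→h](T)) → 1

== RESULT ==
f | h
8 | 7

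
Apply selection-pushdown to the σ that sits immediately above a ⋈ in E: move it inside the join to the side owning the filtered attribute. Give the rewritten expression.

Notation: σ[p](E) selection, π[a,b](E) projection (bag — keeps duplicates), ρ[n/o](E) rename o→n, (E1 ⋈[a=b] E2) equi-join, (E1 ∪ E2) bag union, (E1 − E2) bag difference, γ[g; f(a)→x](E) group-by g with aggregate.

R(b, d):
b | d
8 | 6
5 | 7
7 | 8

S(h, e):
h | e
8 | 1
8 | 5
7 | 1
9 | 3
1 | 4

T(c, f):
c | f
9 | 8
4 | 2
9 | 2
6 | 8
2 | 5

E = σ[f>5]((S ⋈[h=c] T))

σ filters on f, owned by the right side.
E' = (S ⋈[h=c] σ[f>5](T))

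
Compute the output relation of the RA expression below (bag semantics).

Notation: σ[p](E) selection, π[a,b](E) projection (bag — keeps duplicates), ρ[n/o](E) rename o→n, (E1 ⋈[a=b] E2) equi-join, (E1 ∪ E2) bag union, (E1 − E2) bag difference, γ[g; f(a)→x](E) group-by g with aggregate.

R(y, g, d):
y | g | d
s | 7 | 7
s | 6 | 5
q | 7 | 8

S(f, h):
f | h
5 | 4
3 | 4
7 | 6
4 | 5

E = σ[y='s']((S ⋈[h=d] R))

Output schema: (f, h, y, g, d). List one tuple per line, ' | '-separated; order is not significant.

Row counts bottom-up:
  S → 4
  R → 3
  (S ⋈[h=d] R) → 1
  σ[y='s']((S ⋈[h=d] R)) → 1

== RESULT ==
f | h | y | g | d
4 | 5 | s | 6 | 5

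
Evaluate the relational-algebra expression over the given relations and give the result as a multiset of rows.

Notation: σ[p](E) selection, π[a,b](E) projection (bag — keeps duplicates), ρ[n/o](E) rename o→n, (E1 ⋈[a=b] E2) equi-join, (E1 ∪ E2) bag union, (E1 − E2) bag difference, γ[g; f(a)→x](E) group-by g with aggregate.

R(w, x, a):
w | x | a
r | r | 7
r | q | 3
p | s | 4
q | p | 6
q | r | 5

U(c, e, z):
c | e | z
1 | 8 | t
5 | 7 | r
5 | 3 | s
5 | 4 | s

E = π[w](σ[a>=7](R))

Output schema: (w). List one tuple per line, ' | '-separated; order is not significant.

Row counts bottom-up:
  R → 5
  σ[a>=7](R) → 1
  π[w](σ[a>=7](R)) → 1

== RESULT ==
w
r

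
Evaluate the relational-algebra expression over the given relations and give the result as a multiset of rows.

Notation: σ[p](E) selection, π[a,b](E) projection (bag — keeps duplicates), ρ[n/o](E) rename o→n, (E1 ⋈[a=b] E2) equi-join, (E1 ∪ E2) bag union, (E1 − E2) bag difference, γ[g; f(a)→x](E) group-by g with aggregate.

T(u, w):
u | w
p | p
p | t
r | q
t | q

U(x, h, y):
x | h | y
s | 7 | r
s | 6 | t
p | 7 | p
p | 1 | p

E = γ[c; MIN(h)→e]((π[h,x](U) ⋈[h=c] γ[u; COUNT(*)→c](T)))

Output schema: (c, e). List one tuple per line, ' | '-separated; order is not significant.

Per-node cardinality:
  U → 4
  π[h,x](U) → 4
  T → 4
  γ[u; COUNT(*)→c](T) → 3
  (π[h,x](U) ⋈[h=c] γ[u; COUNT(*)→c](T)) → 2
  γ[c; MIN(h)→e]((π[h,x](U) ⋈[h=c] γ[u; COUNT(*)→c](T))) → 1

== RESULT ==
c | e
1 | 1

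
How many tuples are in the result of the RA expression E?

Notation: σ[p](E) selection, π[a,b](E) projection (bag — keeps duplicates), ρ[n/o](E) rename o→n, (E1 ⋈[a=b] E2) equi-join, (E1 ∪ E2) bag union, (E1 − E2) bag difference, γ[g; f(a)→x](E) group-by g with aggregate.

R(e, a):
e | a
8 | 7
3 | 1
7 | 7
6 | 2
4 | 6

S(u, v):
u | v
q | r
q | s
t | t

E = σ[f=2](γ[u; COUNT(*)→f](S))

Stepwise |·|:
  S → 3
  γ[u; COUNT(*)→f](S) → 2
  σ[f=2](γ[u; COUNT(*)→f](S)) → 1

|E| = 1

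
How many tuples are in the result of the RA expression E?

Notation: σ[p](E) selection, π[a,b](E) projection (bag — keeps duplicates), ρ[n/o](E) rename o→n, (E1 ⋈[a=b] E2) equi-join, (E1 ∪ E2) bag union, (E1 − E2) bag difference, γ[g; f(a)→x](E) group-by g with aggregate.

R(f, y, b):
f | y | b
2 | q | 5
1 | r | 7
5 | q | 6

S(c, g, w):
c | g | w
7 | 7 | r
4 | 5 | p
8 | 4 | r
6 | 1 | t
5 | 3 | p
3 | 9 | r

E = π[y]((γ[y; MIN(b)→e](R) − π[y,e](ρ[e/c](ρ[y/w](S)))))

Stepwise |·|:
  R → 3
  γ[y; MIN(b)→e](R) → 2
  S → 6
  ρ[y/w](S) → 6
  ρ[e/c](ρ[y/w](S)) → 6
  π[y,e](ρ[e/c](ρ[y/w](S))) → 6
  (γ[y; MIN(b)→e](R) − π[y,e](ρ[e/c](ρ[y/w](S)))) → 1
  π[y]((γ[y; MIN(b)→e](R) − π[y,e](ρ[e/c](ρ[y/w](S))))) → 1

|E| = 1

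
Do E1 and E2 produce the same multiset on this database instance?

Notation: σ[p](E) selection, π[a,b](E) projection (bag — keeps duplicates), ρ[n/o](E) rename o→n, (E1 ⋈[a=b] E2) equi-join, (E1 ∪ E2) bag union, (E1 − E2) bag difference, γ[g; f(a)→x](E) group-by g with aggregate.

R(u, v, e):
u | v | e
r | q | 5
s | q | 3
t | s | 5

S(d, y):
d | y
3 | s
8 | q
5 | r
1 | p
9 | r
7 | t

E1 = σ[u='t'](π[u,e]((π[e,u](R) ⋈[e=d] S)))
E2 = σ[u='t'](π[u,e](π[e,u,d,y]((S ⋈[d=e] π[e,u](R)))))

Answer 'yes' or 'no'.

E1 stepwise |·|:
  R → 3
  π[e,u](R) → 3
  S → 6
  (π[e,u](R) ⋈[e=d] S) → 3
  π[u,e]((π[e,u](R) ⋈[e=d] S)) → 3
  σ[u='t'](π[u,e]((π[e,u](R) ⋈[e=d] S))) → 1
E2 stepwise |·|:
  S → 6
  R → 3
  π[e,u](R) → 3
  (S ⋈[d=e] π[e,u](R)) → 3
  π[e,u,d,y]((S ⋈[d=e] π[e,u](R))) → 3
  π[u,e](π[e,u,d,y]((S ⋈[d=e] π[e,u](R)))) → 3
  σ[u='t'](π[u,e](π[e,u,d,y]((S ⋈[d=e] π[e,u](R))))) → 1

E1 and E2 produce the same multiset:
u | e
t | 5

yes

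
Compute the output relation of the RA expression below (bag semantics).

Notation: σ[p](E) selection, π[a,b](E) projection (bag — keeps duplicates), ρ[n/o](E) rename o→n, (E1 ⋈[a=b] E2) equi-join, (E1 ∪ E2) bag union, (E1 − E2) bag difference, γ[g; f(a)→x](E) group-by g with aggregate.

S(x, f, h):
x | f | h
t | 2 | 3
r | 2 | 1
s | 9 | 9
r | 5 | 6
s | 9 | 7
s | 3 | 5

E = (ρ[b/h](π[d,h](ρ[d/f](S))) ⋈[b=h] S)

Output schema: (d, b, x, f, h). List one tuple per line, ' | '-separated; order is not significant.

Stepwise |·|:
  S → 6
  ρ[d/f](S) → 6
  π[d,h](ρ[d/f](S)) → 6
  ρ[b/h](π[d,h](ρ[d/f](S))) → 6
  S → 6
  (ρ[b/h](π[d,h](ρ[d/f](S))) ⋈[b=h] S) → 6

== RESULT ==
d | b | x | f | h
2 | 1 | r | 2 | 1
2 | 3 | t | 2 | 3
3 | 5 | s | 3 | 5
5 | 6 | r | 5 | 6
9 | 7 | s | 9 | 7
9 | 9 | s | 9 | 9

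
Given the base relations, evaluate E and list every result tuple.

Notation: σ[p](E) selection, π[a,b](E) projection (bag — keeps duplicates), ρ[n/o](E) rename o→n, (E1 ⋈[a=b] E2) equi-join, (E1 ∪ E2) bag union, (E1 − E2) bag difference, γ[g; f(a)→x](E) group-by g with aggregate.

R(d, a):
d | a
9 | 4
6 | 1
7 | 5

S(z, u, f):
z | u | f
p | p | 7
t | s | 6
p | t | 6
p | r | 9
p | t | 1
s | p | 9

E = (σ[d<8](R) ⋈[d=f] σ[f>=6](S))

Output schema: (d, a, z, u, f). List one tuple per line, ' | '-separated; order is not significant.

Per-node cardinality:
  R → 3
  σ[d<8](R) → 2
  S → 6
  σ[f>=6](S) → 5
  (σ[d<8](R) ⋈[d=f] σ[f>=6](S)) → 3

== RESULT ==
d | a | z | u | f
6 | 1 | p | t | 6
6 | 1 | t | s | 6
7 | 5 | p | p | 7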